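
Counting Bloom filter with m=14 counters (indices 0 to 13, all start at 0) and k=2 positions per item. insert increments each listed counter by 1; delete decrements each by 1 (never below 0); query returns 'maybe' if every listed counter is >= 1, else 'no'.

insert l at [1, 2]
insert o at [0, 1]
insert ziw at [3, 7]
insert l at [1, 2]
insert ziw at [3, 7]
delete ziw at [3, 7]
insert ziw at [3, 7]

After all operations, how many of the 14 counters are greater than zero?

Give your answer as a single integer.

Step 1: insert l at [1, 2] -> counters=[0,1,1,0,0,0,0,0,0,0,0,0,0,0]
Step 2: insert o at [0, 1] -> counters=[1,2,1,0,0,0,0,0,0,0,0,0,0,0]
Step 3: insert ziw at [3, 7] -> counters=[1,2,1,1,0,0,0,1,0,0,0,0,0,0]
Step 4: insert l at [1, 2] -> counters=[1,3,2,1,0,0,0,1,0,0,0,0,0,0]
Step 5: insert ziw at [3, 7] -> counters=[1,3,2,2,0,0,0,2,0,0,0,0,0,0]
Step 6: delete ziw at [3, 7] -> counters=[1,3,2,1,0,0,0,1,0,0,0,0,0,0]
Step 7: insert ziw at [3, 7] -> counters=[1,3,2,2,0,0,0,2,0,0,0,0,0,0]
Final counters=[1,3,2,2,0,0,0,2,0,0,0,0,0,0] -> 5 nonzero

Answer: 5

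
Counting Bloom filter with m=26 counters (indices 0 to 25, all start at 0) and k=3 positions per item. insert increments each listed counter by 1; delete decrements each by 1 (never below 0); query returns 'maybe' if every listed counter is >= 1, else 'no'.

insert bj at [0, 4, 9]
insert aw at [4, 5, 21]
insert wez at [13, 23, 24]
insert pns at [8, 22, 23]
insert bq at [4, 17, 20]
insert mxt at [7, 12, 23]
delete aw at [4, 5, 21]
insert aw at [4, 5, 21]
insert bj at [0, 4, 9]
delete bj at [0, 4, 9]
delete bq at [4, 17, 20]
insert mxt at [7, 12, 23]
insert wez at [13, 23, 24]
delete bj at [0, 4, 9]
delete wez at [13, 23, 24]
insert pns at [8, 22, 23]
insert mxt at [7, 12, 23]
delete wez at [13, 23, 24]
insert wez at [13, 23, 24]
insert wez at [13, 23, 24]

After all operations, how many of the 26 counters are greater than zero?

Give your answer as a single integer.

Answer: 10

Derivation:
Step 1: insert bj at [0, 4, 9] -> counters=[1,0,0,0,1,0,0,0,0,1,0,0,0,0,0,0,0,0,0,0,0,0,0,0,0,0]
Step 2: insert aw at [4, 5, 21] -> counters=[1,0,0,0,2,1,0,0,0,1,0,0,0,0,0,0,0,0,0,0,0,1,0,0,0,0]
Step 3: insert wez at [13, 23, 24] -> counters=[1,0,0,0,2,1,0,0,0,1,0,0,0,1,0,0,0,0,0,0,0,1,0,1,1,0]
Step 4: insert pns at [8, 22, 23] -> counters=[1,0,0,0,2,1,0,0,1,1,0,0,0,1,0,0,0,0,0,0,0,1,1,2,1,0]
Step 5: insert bq at [4, 17, 20] -> counters=[1,0,0,0,3,1,0,0,1,1,0,0,0,1,0,0,0,1,0,0,1,1,1,2,1,0]
Step 6: insert mxt at [7, 12, 23] -> counters=[1,0,0,0,3,1,0,1,1,1,0,0,1,1,0,0,0,1,0,0,1,1,1,3,1,0]
Step 7: delete aw at [4, 5, 21] -> counters=[1,0,0,0,2,0,0,1,1,1,0,0,1,1,0,0,0,1,0,0,1,0,1,3,1,0]
Step 8: insert aw at [4, 5, 21] -> counters=[1,0,0,0,3,1,0,1,1,1,0,0,1,1,0,0,0,1,0,0,1,1,1,3,1,0]
Step 9: insert bj at [0, 4, 9] -> counters=[2,0,0,0,4,1,0,1,1,2,0,0,1,1,0,0,0,1,0,0,1,1,1,3,1,0]
Step 10: delete bj at [0, 4, 9] -> counters=[1,0,0,0,3,1,0,1,1,1,0,0,1,1,0,0,0,1,0,0,1,1,1,3,1,0]
Step 11: delete bq at [4, 17, 20] -> counters=[1,0,0,0,2,1,0,1,1,1,0,0,1,1,0,0,0,0,0,0,0,1,1,3,1,0]
Step 12: insert mxt at [7, 12, 23] -> counters=[1,0,0,0,2,1,0,2,1,1,0,0,2,1,0,0,0,0,0,0,0,1,1,4,1,0]
Step 13: insert wez at [13, 23, 24] -> counters=[1,0,0,0,2,1,0,2,1,1,0,0,2,2,0,0,0,0,0,0,0,1,1,5,2,0]
Step 14: delete bj at [0, 4, 9] -> counters=[0,0,0,0,1,1,0,2,1,0,0,0,2,2,0,0,0,0,0,0,0,1,1,5,2,0]
Step 15: delete wez at [13, 23, 24] -> counters=[0,0,0,0,1,1,0,2,1,0,0,0,2,1,0,0,0,0,0,0,0,1,1,4,1,0]
Step 16: insert pns at [8, 22, 23] -> counters=[0,0,0,0,1,1,0,2,2,0,0,0,2,1,0,0,0,0,0,0,0,1,2,5,1,0]
Step 17: insert mxt at [7, 12, 23] -> counters=[0,0,0,0,1,1,0,3,2,0,0,0,3,1,0,0,0,0,0,0,0,1,2,6,1,0]
Step 18: delete wez at [13, 23, 24] -> counters=[0,0,0,0,1,1,0,3,2,0,0,0,3,0,0,0,0,0,0,0,0,1,2,5,0,0]
Step 19: insert wez at [13, 23, 24] -> counters=[0,0,0,0,1,1,0,3,2,0,0,0,3,1,0,0,0,0,0,0,0,1,2,6,1,0]
Step 20: insert wez at [13, 23, 24] -> counters=[0,0,0,0,1,1,0,3,2,0,0,0,3,2,0,0,0,0,0,0,0,1,2,7,2,0]
Final counters=[0,0,0,0,1,1,0,3,2,0,0,0,3,2,0,0,0,0,0,0,0,1,2,7,2,0] -> 10 nonzero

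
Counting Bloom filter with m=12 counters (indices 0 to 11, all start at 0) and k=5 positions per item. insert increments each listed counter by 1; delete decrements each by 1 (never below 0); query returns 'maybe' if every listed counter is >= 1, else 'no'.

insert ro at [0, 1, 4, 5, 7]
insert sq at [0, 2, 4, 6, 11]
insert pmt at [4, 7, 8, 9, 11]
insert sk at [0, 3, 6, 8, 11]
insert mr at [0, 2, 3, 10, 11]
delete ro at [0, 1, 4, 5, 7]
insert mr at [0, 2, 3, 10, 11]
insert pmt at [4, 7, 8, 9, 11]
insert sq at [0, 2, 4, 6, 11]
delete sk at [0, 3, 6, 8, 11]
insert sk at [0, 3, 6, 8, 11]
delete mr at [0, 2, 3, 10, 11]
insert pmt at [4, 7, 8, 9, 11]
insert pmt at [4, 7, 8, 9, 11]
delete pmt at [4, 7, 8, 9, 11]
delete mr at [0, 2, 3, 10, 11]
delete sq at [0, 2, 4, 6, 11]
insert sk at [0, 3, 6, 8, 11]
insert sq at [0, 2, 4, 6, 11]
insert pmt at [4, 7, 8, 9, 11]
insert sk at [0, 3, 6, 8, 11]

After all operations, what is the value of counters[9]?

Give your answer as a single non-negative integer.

Answer: 4

Derivation:
Step 1: insert ro at [0, 1, 4, 5, 7] -> counters=[1,1,0,0,1,1,0,1,0,0,0,0]
Step 2: insert sq at [0, 2, 4, 6, 11] -> counters=[2,1,1,0,2,1,1,1,0,0,0,1]
Step 3: insert pmt at [4, 7, 8, 9, 11] -> counters=[2,1,1,0,3,1,1,2,1,1,0,2]
Step 4: insert sk at [0, 3, 6, 8, 11] -> counters=[3,1,1,1,3,1,2,2,2,1,0,3]
Step 5: insert mr at [0, 2, 3, 10, 11] -> counters=[4,1,2,2,3,1,2,2,2,1,1,4]
Step 6: delete ro at [0, 1, 4, 5, 7] -> counters=[3,0,2,2,2,0,2,1,2,1,1,4]
Step 7: insert mr at [0, 2, 3, 10, 11] -> counters=[4,0,3,3,2,0,2,1,2,1,2,5]
Step 8: insert pmt at [4, 7, 8, 9, 11] -> counters=[4,0,3,3,3,0,2,2,3,2,2,6]
Step 9: insert sq at [0, 2, 4, 6, 11] -> counters=[5,0,4,3,4,0,3,2,3,2,2,7]
Step 10: delete sk at [0, 3, 6, 8, 11] -> counters=[4,0,4,2,4,0,2,2,2,2,2,6]
Step 11: insert sk at [0, 3, 6, 8, 11] -> counters=[5,0,4,3,4,0,3,2,3,2,2,7]
Step 12: delete mr at [0, 2, 3, 10, 11] -> counters=[4,0,3,2,4,0,3,2,3,2,1,6]
Step 13: insert pmt at [4, 7, 8, 9, 11] -> counters=[4,0,3,2,5,0,3,3,4,3,1,7]
Step 14: insert pmt at [4, 7, 8, 9, 11] -> counters=[4,0,3,2,6,0,3,4,5,4,1,8]
Step 15: delete pmt at [4, 7, 8, 9, 11] -> counters=[4,0,3,2,5,0,3,3,4,3,1,7]
Step 16: delete mr at [0, 2, 3, 10, 11] -> counters=[3,0,2,1,5,0,3,3,4,3,0,6]
Step 17: delete sq at [0, 2, 4, 6, 11] -> counters=[2,0,1,1,4,0,2,3,4,3,0,5]
Step 18: insert sk at [0, 3, 6, 8, 11] -> counters=[3,0,1,2,4,0,3,3,5,3,0,6]
Step 19: insert sq at [0, 2, 4, 6, 11] -> counters=[4,0,2,2,5,0,4,3,5,3,0,7]
Step 20: insert pmt at [4, 7, 8, 9, 11] -> counters=[4,0,2,2,6,0,4,4,6,4,0,8]
Step 21: insert sk at [0, 3, 6, 8, 11] -> counters=[5,0,2,3,6,0,5,4,7,4,0,9]
Final counters=[5,0,2,3,6,0,5,4,7,4,0,9] -> counters[9]=4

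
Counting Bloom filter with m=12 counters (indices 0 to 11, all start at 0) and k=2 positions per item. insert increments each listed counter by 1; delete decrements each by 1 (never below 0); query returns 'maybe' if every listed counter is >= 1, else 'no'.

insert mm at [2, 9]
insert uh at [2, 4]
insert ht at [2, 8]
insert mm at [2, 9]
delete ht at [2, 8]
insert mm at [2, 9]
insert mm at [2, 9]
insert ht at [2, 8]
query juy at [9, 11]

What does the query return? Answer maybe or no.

Answer: no

Derivation:
Step 1: insert mm at [2, 9] -> counters=[0,0,1,0,0,0,0,0,0,1,0,0]
Step 2: insert uh at [2, 4] -> counters=[0,0,2,0,1,0,0,0,0,1,0,0]
Step 3: insert ht at [2, 8] -> counters=[0,0,3,0,1,0,0,0,1,1,0,0]
Step 4: insert mm at [2, 9] -> counters=[0,0,4,0,1,0,0,0,1,2,0,0]
Step 5: delete ht at [2, 8] -> counters=[0,0,3,0,1,0,0,0,0,2,0,0]
Step 6: insert mm at [2, 9] -> counters=[0,0,4,0,1,0,0,0,0,3,0,0]
Step 7: insert mm at [2, 9] -> counters=[0,0,5,0,1,0,0,0,0,4,0,0]
Step 8: insert ht at [2, 8] -> counters=[0,0,6,0,1,0,0,0,1,4,0,0]
Query juy: check counters[9]=4 counters[11]=0 -> no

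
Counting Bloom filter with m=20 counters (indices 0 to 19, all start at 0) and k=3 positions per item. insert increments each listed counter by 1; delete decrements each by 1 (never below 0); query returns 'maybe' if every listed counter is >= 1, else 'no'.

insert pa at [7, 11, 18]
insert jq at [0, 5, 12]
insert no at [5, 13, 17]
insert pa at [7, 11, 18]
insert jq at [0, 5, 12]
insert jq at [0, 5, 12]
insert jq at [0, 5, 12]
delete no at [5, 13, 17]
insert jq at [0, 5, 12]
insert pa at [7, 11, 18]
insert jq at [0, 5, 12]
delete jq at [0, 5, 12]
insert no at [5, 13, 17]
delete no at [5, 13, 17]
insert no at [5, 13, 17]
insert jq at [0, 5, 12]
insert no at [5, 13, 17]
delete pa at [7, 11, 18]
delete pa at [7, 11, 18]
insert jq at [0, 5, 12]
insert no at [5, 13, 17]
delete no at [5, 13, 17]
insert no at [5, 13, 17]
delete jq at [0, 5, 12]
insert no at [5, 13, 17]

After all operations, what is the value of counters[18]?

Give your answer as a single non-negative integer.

Step 1: insert pa at [7, 11, 18] -> counters=[0,0,0,0,0,0,0,1,0,0,0,1,0,0,0,0,0,0,1,0]
Step 2: insert jq at [0, 5, 12] -> counters=[1,0,0,0,0,1,0,1,0,0,0,1,1,0,0,0,0,0,1,0]
Step 3: insert no at [5, 13, 17] -> counters=[1,0,0,0,0,2,0,1,0,0,0,1,1,1,0,0,0,1,1,0]
Step 4: insert pa at [7, 11, 18] -> counters=[1,0,0,0,0,2,0,2,0,0,0,2,1,1,0,0,0,1,2,0]
Step 5: insert jq at [0, 5, 12] -> counters=[2,0,0,0,0,3,0,2,0,0,0,2,2,1,0,0,0,1,2,0]
Step 6: insert jq at [0, 5, 12] -> counters=[3,0,0,0,0,4,0,2,0,0,0,2,3,1,0,0,0,1,2,0]
Step 7: insert jq at [0, 5, 12] -> counters=[4,0,0,0,0,5,0,2,0,0,0,2,4,1,0,0,0,1,2,0]
Step 8: delete no at [5, 13, 17] -> counters=[4,0,0,0,0,4,0,2,0,0,0,2,4,0,0,0,0,0,2,0]
Step 9: insert jq at [0, 5, 12] -> counters=[5,0,0,0,0,5,0,2,0,0,0,2,5,0,0,0,0,0,2,0]
Step 10: insert pa at [7, 11, 18] -> counters=[5,0,0,0,0,5,0,3,0,0,0,3,5,0,0,0,0,0,3,0]
Step 11: insert jq at [0, 5, 12] -> counters=[6,0,0,0,0,6,0,3,0,0,0,3,6,0,0,0,0,0,3,0]
Step 12: delete jq at [0, 5, 12] -> counters=[5,0,0,0,0,5,0,3,0,0,0,3,5,0,0,0,0,0,3,0]
Step 13: insert no at [5, 13, 17] -> counters=[5,0,0,0,0,6,0,3,0,0,0,3,5,1,0,0,0,1,3,0]
Step 14: delete no at [5, 13, 17] -> counters=[5,0,0,0,0,5,0,3,0,0,0,3,5,0,0,0,0,0,3,0]
Step 15: insert no at [5, 13, 17] -> counters=[5,0,0,0,0,6,0,3,0,0,0,3,5,1,0,0,0,1,3,0]
Step 16: insert jq at [0, 5, 12] -> counters=[6,0,0,0,0,7,0,3,0,0,0,3,6,1,0,0,0,1,3,0]
Step 17: insert no at [5, 13, 17] -> counters=[6,0,0,0,0,8,0,3,0,0,0,3,6,2,0,0,0,2,3,0]
Step 18: delete pa at [7, 11, 18] -> counters=[6,0,0,0,0,8,0,2,0,0,0,2,6,2,0,0,0,2,2,0]
Step 19: delete pa at [7, 11, 18] -> counters=[6,0,0,0,0,8,0,1,0,0,0,1,6,2,0,0,0,2,1,0]
Step 20: insert jq at [0, 5, 12] -> counters=[7,0,0,0,0,9,0,1,0,0,0,1,7,2,0,0,0,2,1,0]
Step 21: insert no at [5, 13, 17] -> counters=[7,0,0,0,0,10,0,1,0,0,0,1,7,3,0,0,0,3,1,0]
Step 22: delete no at [5, 13, 17] -> counters=[7,0,0,0,0,9,0,1,0,0,0,1,7,2,0,0,0,2,1,0]
Step 23: insert no at [5, 13, 17] -> counters=[7,0,0,0,0,10,0,1,0,0,0,1,7,3,0,0,0,3,1,0]
Step 24: delete jq at [0, 5, 12] -> counters=[6,0,0,0,0,9,0,1,0,0,0,1,6,3,0,0,0,3,1,0]
Step 25: insert no at [5, 13, 17] -> counters=[6,0,0,0,0,10,0,1,0,0,0,1,6,4,0,0,0,4,1,0]
Final counters=[6,0,0,0,0,10,0,1,0,0,0,1,6,4,0,0,0,4,1,0] -> counters[18]=1

Answer: 1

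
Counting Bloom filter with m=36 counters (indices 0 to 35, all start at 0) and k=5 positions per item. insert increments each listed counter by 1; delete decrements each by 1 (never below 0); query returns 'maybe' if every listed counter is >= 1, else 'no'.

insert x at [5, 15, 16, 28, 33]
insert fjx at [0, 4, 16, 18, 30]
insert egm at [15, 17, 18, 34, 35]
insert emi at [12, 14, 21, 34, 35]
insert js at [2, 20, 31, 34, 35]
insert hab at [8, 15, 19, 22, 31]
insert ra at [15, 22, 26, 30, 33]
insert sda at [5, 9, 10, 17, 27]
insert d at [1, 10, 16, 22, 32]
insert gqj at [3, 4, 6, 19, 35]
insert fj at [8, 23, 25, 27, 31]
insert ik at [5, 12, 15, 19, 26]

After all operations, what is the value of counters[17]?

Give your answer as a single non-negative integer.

Step 1: insert x at [5, 15, 16, 28, 33] -> counters=[0,0,0,0,0,1,0,0,0,0,0,0,0,0,0,1,1,0,0,0,0,0,0,0,0,0,0,0,1,0,0,0,0,1,0,0]
Step 2: insert fjx at [0, 4, 16, 18, 30] -> counters=[1,0,0,0,1,1,0,0,0,0,0,0,0,0,0,1,2,0,1,0,0,0,0,0,0,0,0,0,1,0,1,0,0,1,0,0]
Step 3: insert egm at [15, 17, 18, 34, 35] -> counters=[1,0,0,0,1,1,0,0,0,0,0,0,0,0,0,2,2,1,2,0,0,0,0,0,0,0,0,0,1,0,1,0,0,1,1,1]
Step 4: insert emi at [12, 14, 21, 34, 35] -> counters=[1,0,0,0,1,1,0,0,0,0,0,0,1,0,1,2,2,1,2,0,0,1,0,0,0,0,0,0,1,0,1,0,0,1,2,2]
Step 5: insert js at [2, 20, 31, 34, 35] -> counters=[1,0,1,0,1,1,0,0,0,0,0,0,1,0,1,2,2,1,2,0,1,1,0,0,0,0,0,0,1,0,1,1,0,1,3,3]
Step 6: insert hab at [8, 15, 19, 22, 31] -> counters=[1,0,1,0,1,1,0,0,1,0,0,0,1,0,1,3,2,1,2,1,1,1,1,0,0,0,0,0,1,0,1,2,0,1,3,3]
Step 7: insert ra at [15, 22, 26, 30, 33] -> counters=[1,0,1,0,1,1,0,0,1,0,0,0,1,0,1,4,2,1,2,1,1,1,2,0,0,0,1,0,1,0,2,2,0,2,3,3]
Step 8: insert sda at [5, 9, 10, 17, 27] -> counters=[1,0,1,0,1,2,0,0,1,1,1,0,1,0,1,4,2,2,2,1,1,1,2,0,0,0,1,1,1,0,2,2,0,2,3,3]
Step 9: insert d at [1, 10, 16, 22, 32] -> counters=[1,1,1,0,1,2,0,0,1,1,2,0,1,0,1,4,3,2,2,1,1,1,3,0,0,0,1,1,1,0,2,2,1,2,3,3]
Step 10: insert gqj at [3, 4, 6, 19, 35] -> counters=[1,1,1,1,2,2,1,0,1,1,2,0,1,0,1,4,3,2,2,2,1,1,3,0,0,0,1,1,1,0,2,2,1,2,3,4]
Step 11: insert fj at [8, 23, 25, 27, 31] -> counters=[1,1,1,1,2,2,1,0,2,1,2,0,1,0,1,4,3,2,2,2,1,1,3,1,0,1,1,2,1,0,2,3,1,2,3,4]
Step 12: insert ik at [5, 12, 15, 19, 26] -> counters=[1,1,1,1,2,3,1,0,2,1,2,0,2,0,1,5,3,2,2,3,1,1,3,1,0,1,2,2,1,0,2,3,1,2,3,4]
Final counters=[1,1,1,1,2,3,1,0,2,1,2,0,2,0,1,5,3,2,2,3,1,1,3,1,0,1,2,2,1,0,2,3,1,2,3,4] -> counters[17]=2

Answer: 2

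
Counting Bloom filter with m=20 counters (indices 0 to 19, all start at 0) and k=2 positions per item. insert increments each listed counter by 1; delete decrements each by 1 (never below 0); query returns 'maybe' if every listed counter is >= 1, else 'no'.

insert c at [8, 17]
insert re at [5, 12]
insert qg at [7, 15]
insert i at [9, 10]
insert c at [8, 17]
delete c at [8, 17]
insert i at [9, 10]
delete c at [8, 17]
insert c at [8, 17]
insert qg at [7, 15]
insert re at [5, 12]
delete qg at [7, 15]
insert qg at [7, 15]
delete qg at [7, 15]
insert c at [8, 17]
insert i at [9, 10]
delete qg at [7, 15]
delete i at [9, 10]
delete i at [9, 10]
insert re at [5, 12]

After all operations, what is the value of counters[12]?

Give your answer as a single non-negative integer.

Answer: 3

Derivation:
Step 1: insert c at [8, 17] -> counters=[0,0,0,0,0,0,0,0,1,0,0,0,0,0,0,0,0,1,0,0]
Step 2: insert re at [5, 12] -> counters=[0,0,0,0,0,1,0,0,1,0,0,0,1,0,0,0,0,1,0,0]
Step 3: insert qg at [7, 15] -> counters=[0,0,0,0,0,1,0,1,1,0,0,0,1,0,0,1,0,1,0,0]
Step 4: insert i at [9, 10] -> counters=[0,0,0,0,0,1,0,1,1,1,1,0,1,0,0,1,0,1,0,0]
Step 5: insert c at [8, 17] -> counters=[0,0,0,0,0,1,0,1,2,1,1,0,1,0,0,1,0,2,0,0]
Step 6: delete c at [8, 17] -> counters=[0,0,0,0,0,1,0,1,1,1,1,0,1,0,0,1,0,1,0,0]
Step 7: insert i at [9, 10] -> counters=[0,0,0,0,0,1,0,1,1,2,2,0,1,0,0,1,0,1,0,0]
Step 8: delete c at [8, 17] -> counters=[0,0,0,0,0,1,0,1,0,2,2,0,1,0,0,1,0,0,0,0]
Step 9: insert c at [8, 17] -> counters=[0,0,0,0,0,1,0,1,1,2,2,0,1,0,0,1,0,1,0,0]
Step 10: insert qg at [7, 15] -> counters=[0,0,0,0,0,1,0,2,1,2,2,0,1,0,0,2,0,1,0,0]
Step 11: insert re at [5, 12] -> counters=[0,0,0,0,0,2,0,2,1,2,2,0,2,0,0,2,0,1,0,0]
Step 12: delete qg at [7, 15] -> counters=[0,0,0,0,0,2,0,1,1,2,2,0,2,0,0,1,0,1,0,0]
Step 13: insert qg at [7, 15] -> counters=[0,0,0,0,0,2,0,2,1,2,2,0,2,0,0,2,0,1,0,0]
Step 14: delete qg at [7, 15] -> counters=[0,0,0,0,0,2,0,1,1,2,2,0,2,0,0,1,0,1,0,0]
Step 15: insert c at [8, 17] -> counters=[0,0,0,0,0,2,0,1,2,2,2,0,2,0,0,1,0,2,0,0]
Step 16: insert i at [9, 10] -> counters=[0,0,0,0,0,2,0,1,2,3,3,0,2,0,0,1,0,2,0,0]
Step 17: delete qg at [7, 15] -> counters=[0,0,0,0,0,2,0,0,2,3,3,0,2,0,0,0,0,2,0,0]
Step 18: delete i at [9, 10] -> counters=[0,0,0,0,0,2,0,0,2,2,2,0,2,0,0,0,0,2,0,0]
Step 19: delete i at [9, 10] -> counters=[0,0,0,0,0,2,0,0,2,1,1,0,2,0,0,0,0,2,0,0]
Step 20: insert re at [5, 12] -> counters=[0,0,0,0,0,3,0,0,2,1,1,0,3,0,0,0,0,2,0,0]
Final counters=[0,0,0,0,0,3,0,0,2,1,1,0,3,0,0,0,0,2,0,0] -> counters[12]=3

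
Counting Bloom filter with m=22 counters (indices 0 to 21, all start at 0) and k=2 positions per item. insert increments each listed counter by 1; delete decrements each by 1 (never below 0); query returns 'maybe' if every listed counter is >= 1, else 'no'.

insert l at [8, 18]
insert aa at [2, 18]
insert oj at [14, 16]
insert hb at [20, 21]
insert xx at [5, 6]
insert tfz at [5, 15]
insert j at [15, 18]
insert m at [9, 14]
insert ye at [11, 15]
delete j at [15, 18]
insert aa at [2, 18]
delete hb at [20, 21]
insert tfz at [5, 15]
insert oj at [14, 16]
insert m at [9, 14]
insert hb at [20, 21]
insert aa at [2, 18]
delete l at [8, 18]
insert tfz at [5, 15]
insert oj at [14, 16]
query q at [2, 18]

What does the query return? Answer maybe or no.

Step 1: insert l at [8, 18] -> counters=[0,0,0,0,0,0,0,0,1,0,0,0,0,0,0,0,0,0,1,0,0,0]
Step 2: insert aa at [2, 18] -> counters=[0,0,1,0,0,0,0,0,1,0,0,0,0,0,0,0,0,0,2,0,0,0]
Step 3: insert oj at [14, 16] -> counters=[0,0,1,0,0,0,0,0,1,0,0,0,0,0,1,0,1,0,2,0,0,0]
Step 4: insert hb at [20, 21] -> counters=[0,0,1,0,0,0,0,0,1,0,0,0,0,0,1,0,1,0,2,0,1,1]
Step 5: insert xx at [5, 6] -> counters=[0,0,1,0,0,1,1,0,1,0,0,0,0,0,1,0,1,0,2,0,1,1]
Step 6: insert tfz at [5, 15] -> counters=[0,0,1,0,0,2,1,0,1,0,0,0,0,0,1,1,1,0,2,0,1,1]
Step 7: insert j at [15, 18] -> counters=[0,0,1,0,0,2,1,0,1,0,0,0,0,0,1,2,1,0,3,0,1,1]
Step 8: insert m at [9, 14] -> counters=[0,0,1,0,0,2,1,0,1,1,0,0,0,0,2,2,1,0,3,0,1,1]
Step 9: insert ye at [11, 15] -> counters=[0,0,1,0,0,2,1,0,1,1,0,1,0,0,2,3,1,0,3,0,1,1]
Step 10: delete j at [15, 18] -> counters=[0,0,1,0,0,2,1,0,1,1,0,1,0,0,2,2,1,0,2,0,1,1]
Step 11: insert aa at [2, 18] -> counters=[0,0,2,0,0,2,1,0,1,1,0,1,0,0,2,2,1,0,3,0,1,1]
Step 12: delete hb at [20, 21] -> counters=[0,0,2,0,0,2,1,0,1,1,0,1,0,0,2,2,1,0,3,0,0,0]
Step 13: insert tfz at [5, 15] -> counters=[0,0,2,0,0,3,1,0,1,1,0,1,0,0,2,3,1,0,3,0,0,0]
Step 14: insert oj at [14, 16] -> counters=[0,0,2,0,0,3,1,0,1,1,0,1,0,0,3,3,2,0,3,0,0,0]
Step 15: insert m at [9, 14] -> counters=[0,0,2,0,0,3,1,0,1,2,0,1,0,0,4,3,2,0,3,0,0,0]
Step 16: insert hb at [20, 21] -> counters=[0,0,2,0,0,3,1,0,1,2,0,1,0,0,4,3,2,0,3,0,1,1]
Step 17: insert aa at [2, 18] -> counters=[0,0,3,0,0,3,1,0,1,2,0,1,0,0,4,3,2,0,4,0,1,1]
Step 18: delete l at [8, 18] -> counters=[0,0,3,0,0,3,1,0,0,2,0,1,0,0,4,3,2,0,3,0,1,1]
Step 19: insert tfz at [5, 15] -> counters=[0,0,3,0,0,4,1,0,0,2,0,1,0,0,4,4,2,0,3,0,1,1]
Step 20: insert oj at [14, 16] -> counters=[0,0,3,0,0,4,1,0,0,2,0,1,0,0,5,4,3,0,3,0,1,1]
Query q: check counters[2]=3 counters[18]=3 -> maybe

Answer: maybe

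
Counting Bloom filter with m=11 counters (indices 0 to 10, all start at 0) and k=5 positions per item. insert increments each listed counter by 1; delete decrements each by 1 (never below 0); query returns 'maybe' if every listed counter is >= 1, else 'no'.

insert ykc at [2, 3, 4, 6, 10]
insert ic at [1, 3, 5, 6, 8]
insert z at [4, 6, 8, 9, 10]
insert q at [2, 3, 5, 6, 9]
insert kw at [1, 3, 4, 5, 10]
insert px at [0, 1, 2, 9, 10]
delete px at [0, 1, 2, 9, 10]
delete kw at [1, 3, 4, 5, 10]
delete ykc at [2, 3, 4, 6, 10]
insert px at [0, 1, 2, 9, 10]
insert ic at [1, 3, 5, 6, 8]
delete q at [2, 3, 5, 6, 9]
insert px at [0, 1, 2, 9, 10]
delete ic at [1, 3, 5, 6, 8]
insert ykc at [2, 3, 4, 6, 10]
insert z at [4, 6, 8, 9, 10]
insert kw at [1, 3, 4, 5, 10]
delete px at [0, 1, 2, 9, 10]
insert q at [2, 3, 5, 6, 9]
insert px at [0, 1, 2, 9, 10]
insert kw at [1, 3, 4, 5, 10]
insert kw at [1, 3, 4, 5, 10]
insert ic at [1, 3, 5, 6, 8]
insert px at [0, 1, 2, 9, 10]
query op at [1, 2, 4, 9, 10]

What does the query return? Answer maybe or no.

Step 1: insert ykc at [2, 3, 4, 6, 10] -> counters=[0,0,1,1,1,0,1,0,0,0,1]
Step 2: insert ic at [1, 3, 5, 6, 8] -> counters=[0,1,1,2,1,1,2,0,1,0,1]
Step 3: insert z at [4, 6, 8, 9, 10] -> counters=[0,1,1,2,2,1,3,0,2,1,2]
Step 4: insert q at [2, 3, 5, 6, 9] -> counters=[0,1,2,3,2,2,4,0,2,2,2]
Step 5: insert kw at [1, 3, 4, 5, 10] -> counters=[0,2,2,4,3,3,4,0,2,2,3]
Step 6: insert px at [0, 1, 2, 9, 10] -> counters=[1,3,3,4,3,3,4,0,2,3,4]
Step 7: delete px at [0, 1, 2, 9, 10] -> counters=[0,2,2,4,3,3,4,0,2,2,3]
Step 8: delete kw at [1, 3, 4, 5, 10] -> counters=[0,1,2,3,2,2,4,0,2,2,2]
Step 9: delete ykc at [2, 3, 4, 6, 10] -> counters=[0,1,1,2,1,2,3,0,2,2,1]
Step 10: insert px at [0, 1, 2, 9, 10] -> counters=[1,2,2,2,1,2,3,0,2,3,2]
Step 11: insert ic at [1, 3, 5, 6, 8] -> counters=[1,3,2,3,1,3,4,0,3,3,2]
Step 12: delete q at [2, 3, 5, 6, 9] -> counters=[1,3,1,2,1,2,3,0,3,2,2]
Step 13: insert px at [0, 1, 2, 9, 10] -> counters=[2,4,2,2,1,2,3,0,3,3,3]
Step 14: delete ic at [1, 3, 5, 6, 8] -> counters=[2,3,2,1,1,1,2,0,2,3,3]
Step 15: insert ykc at [2, 3, 4, 6, 10] -> counters=[2,3,3,2,2,1,3,0,2,3,4]
Step 16: insert z at [4, 6, 8, 9, 10] -> counters=[2,3,3,2,3,1,4,0,3,4,5]
Step 17: insert kw at [1, 3, 4, 5, 10] -> counters=[2,4,3,3,4,2,4,0,3,4,6]
Step 18: delete px at [0, 1, 2, 9, 10] -> counters=[1,3,2,3,4,2,4,0,3,3,5]
Step 19: insert q at [2, 3, 5, 6, 9] -> counters=[1,3,3,4,4,3,5,0,3,4,5]
Step 20: insert px at [0, 1, 2, 9, 10] -> counters=[2,4,4,4,4,3,5,0,3,5,6]
Step 21: insert kw at [1, 3, 4, 5, 10] -> counters=[2,5,4,5,5,4,5,0,3,5,7]
Step 22: insert kw at [1, 3, 4, 5, 10] -> counters=[2,6,4,6,6,5,5,0,3,5,8]
Step 23: insert ic at [1, 3, 5, 6, 8] -> counters=[2,7,4,7,6,6,6,0,4,5,8]
Step 24: insert px at [0, 1, 2, 9, 10] -> counters=[3,8,5,7,6,6,6,0,4,6,9]
Query op: check counters[1]=8 counters[2]=5 counters[4]=6 counters[9]=6 counters[10]=9 -> maybe

Answer: maybe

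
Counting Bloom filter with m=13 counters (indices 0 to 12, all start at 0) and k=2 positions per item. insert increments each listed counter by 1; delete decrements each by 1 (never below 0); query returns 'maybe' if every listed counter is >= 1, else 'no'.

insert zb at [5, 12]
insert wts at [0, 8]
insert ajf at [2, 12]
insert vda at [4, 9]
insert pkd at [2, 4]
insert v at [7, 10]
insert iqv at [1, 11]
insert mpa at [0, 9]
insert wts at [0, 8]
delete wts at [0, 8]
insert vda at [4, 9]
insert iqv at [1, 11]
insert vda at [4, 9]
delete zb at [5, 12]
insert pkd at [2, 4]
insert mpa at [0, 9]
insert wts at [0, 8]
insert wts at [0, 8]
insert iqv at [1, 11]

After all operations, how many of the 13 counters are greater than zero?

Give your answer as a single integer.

Answer: 10

Derivation:
Step 1: insert zb at [5, 12] -> counters=[0,0,0,0,0,1,0,0,0,0,0,0,1]
Step 2: insert wts at [0, 8] -> counters=[1,0,0,0,0,1,0,0,1,0,0,0,1]
Step 3: insert ajf at [2, 12] -> counters=[1,0,1,0,0,1,0,0,1,0,0,0,2]
Step 4: insert vda at [4, 9] -> counters=[1,0,1,0,1,1,0,0,1,1,0,0,2]
Step 5: insert pkd at [2, 4] -> counters=[1,0,2,0,2,1,0,0,1,1,0,0,2]
Step 6: insert v at [7, 10] -> counters=[1,0,2,0,2,1,0,1,1,1,1,0,2]
Step 7: insert iqv at [1, 11] -> counters=[1,1,2,0,2,1,0,1,1,1,1,1,2]
Step 8: insert mpa at [0, 9] -> counters=[2,1,2,0,2,1,0,1,1,2,1,1,2]
Step 9: insert wts at [0, 8] -> counters=[3,1,2,0,2,1,0,1,2,2,1,1,2]
Step 10: delete wts at [0, 8] -> counters=[2,1,2,0,2,1,0,1,1,2,1,1,2]
Step 11: insert vda at [4, 9] -> counters=[2,1,2,0,3,1,0,1,1,3,1,1,2]
Step 12: insert iqv at [1, 11] -> counters=[2,2,2,0,3,1,0,1,1,3,1,2,2]
Step 13: insert vda at [4, 9] -> counters=[2,2,2,0,4,1,0,1,1,4,1,2,2]
Step 14: delete zb at [5, 12] -> counters=[2,2,2,0,4,0,0,1,1,4,1,2,1]
Step 15: insert pkd at [2, 4] -> counters=[2,2,3,0,5,0,0,1,1,4,1,2,1]
Step 16: insert mpa at [0, 9] -> counters=[3,2,3,0,5,0,0,1,1,5,1,2,1]
Step 17: insert wts at [0, 8] -> counters=[4,2,3,0,5,0,0,1,2,5,1,2,1]
Step 18: insert wts at [0, 8] -> counters=[5,2,3,0,5,0,0,1,3,5,1,2,1]
Step 19: insert iqv at [1, 11] -> counters=[5,3,3,0,5,0,0,1,3,5,1,3,1]
Final counters=[5,3,3,0,5,0,0,1,3,5,1,3,1] -> 10 nonzero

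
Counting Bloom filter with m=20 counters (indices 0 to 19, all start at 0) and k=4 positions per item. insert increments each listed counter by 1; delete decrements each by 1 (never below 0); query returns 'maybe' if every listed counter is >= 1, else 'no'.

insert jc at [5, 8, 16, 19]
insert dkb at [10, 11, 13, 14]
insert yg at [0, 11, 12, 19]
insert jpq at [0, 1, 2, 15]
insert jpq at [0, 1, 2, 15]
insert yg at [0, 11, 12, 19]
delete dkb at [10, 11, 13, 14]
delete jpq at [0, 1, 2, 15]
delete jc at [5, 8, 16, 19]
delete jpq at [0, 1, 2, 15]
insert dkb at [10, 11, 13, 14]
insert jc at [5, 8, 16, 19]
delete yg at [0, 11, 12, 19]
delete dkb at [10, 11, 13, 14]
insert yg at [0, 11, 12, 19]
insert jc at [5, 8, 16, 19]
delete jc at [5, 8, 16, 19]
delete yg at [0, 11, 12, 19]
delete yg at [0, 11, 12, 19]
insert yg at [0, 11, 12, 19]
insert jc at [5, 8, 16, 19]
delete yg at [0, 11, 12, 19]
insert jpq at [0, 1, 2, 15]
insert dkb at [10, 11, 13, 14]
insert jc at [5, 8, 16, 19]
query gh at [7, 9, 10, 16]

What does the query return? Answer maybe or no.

Step 1: insert jc at [5, 8, 16, 19] -> counters=[0,0,0,0,0,1,0,0,1,0,0,0,0,0,0,0,1,0,0,1]
Step 2: insert dkb at [10, 11, 13, 14] -> counters=[0,0,0,0,0,1,0,0,1,0,1,1,0,1,1,0,1,0,0,1]
Step 3: insert yg at [0, 11, 12, 19] -> counters=[1,0,0,0,0,1,0,0,1,0,1,2,1,1,1,0,1,0,0,2]
Step 4: insert jpq at [0, 1, 2, 15] -> counters=[2,1,1,0,0,1,0,0,1,0,1,2,1,1,1,1,1,0,0,2]
Step 5: insert jpq at [0, 1, 2, 15] -> counters=[3,2,2,0,0,1,0,0,1,0,1,2,1,1,1,2,1,0,0,2]
Step 6: insert yg at [0, 11, 12, 19] -> counters=[4,2,2,0,0,1,0,0,1,0,1,3,2,1,1,2,1,0,0,3]
Step 7: delete dkb at [10, 11, 13, 14] -> counters=[4,2,2,0,0,1,0,0,1,0,0,2,2,0,0,2,1,0,0,3]
Step 8: delete jpq at [0, 1, 2, 15] -> counters=[3,1,1,0,0,1,0,0,1,0,0,2,2,0,0,1,1,0,0,3]
Step 9: delete jc at [5, 8, 16, 19] -> counters=[3,1,1,0,0,0,0,0,0,0,0,2,2,0,0,1,0,0,0,2]
Step 10: delete jpq at [0, 1, 2, 15] -> counters=[2,0,0,0,0,0,0,0,0,0,0,2,2,0,0,0,0,0,0,2]
Step 11: insert dkb at [10, 11, 13, 14] -> counters=[2,0,0,0,0,0,0,0,0,0,1,3,2,1,1,0,0,0,0,2]
Step 12: insert jc at [5, 8, 16, 19] -> counters=[2,0,0,0,0,1,0,0,1,0,1,3,2,1,1,0,1,0,0,3]
Step 13: delete yg at [0, 11, 12, 19] -> counters=[1,0,0,0,0,1,0,0,1,0,1,2,1,1,1,0,1,0,0,2]
Step 14: delete dkb at [10, 11, 13, 14] -> counters=[1,0,0,0,0,1,0,0,1,0,0,1,1,0,0,0,1,0,0,2]
Step 15: insert yg at [0, 11, 12, 19] -> counters=[2,0,0,0,0,1,0,0,1,0,0,2,2,0,0,0,1,0,0,3]
Step 16: insert jc at [5, 8, 16, 19] -> counters=[2,0,0,0,0,2,0,0,2,0,0,2,2,0,0,0,2,0,0,4]
Step 17: delete jc at [5, 8, 16, 19] -> counters=[2,0,0,0,0,1,0,0,1,0,0,2,2,0,0,0,1,0,0,3]
Step 18: delete yg at [0, 11, 12, 19] -> counters=[1,0,0,0,0,1,0,0,1,0,0,1,1,0,0,0,1,0,0,2]
Step 19: delete yg at [0, 11, 12, 19] -> counters=[0,0,0,0,0,1,0,0,1,0,0,0,0,0,0,0,1,0,0,1]
Step 20: insert yg at [0, 11, 12, 19] -> counters=[1,0,0,0,0,1,0,0,1,0,0,1,1,0,0,0,1,0,0,2]
Step 21: insert jc at [5, 8, 16, 19] -> counters=[1,0,0,0,0,2,0,0,2,0,0,1,1,0,0,0,2,0,0,3]
Step 22: delete yg at [0, 11, 12, 19] -> counters=[0,0,0,0,0,2,0,0,2,0,0,0,0,0,0,0,2,0,0,2]
Step 23: insert jpq at [0, 1, 2, 15] -> counters=[1,1,1,0,0,2,0,0,2,0,0,0,0,0,0,1,2,0,0,2]
Step 24: insert dkb at [10, 11, 13, 14] -> counters=[1,1,1,0,0,2,0,0,2,0,1,1,0,1,1,1,2,0,0,2]
Step 25: insert jc at [5, 8, 16, 19] -> counters=[1,1,1,0,0,3,0,0,3,0,1,1,0,1,1,1,3,0,0,3]
Query gh: check counters[7]=0 counters[9]=0 counters[10]=1 counters[16]=3 -> no

Answer: no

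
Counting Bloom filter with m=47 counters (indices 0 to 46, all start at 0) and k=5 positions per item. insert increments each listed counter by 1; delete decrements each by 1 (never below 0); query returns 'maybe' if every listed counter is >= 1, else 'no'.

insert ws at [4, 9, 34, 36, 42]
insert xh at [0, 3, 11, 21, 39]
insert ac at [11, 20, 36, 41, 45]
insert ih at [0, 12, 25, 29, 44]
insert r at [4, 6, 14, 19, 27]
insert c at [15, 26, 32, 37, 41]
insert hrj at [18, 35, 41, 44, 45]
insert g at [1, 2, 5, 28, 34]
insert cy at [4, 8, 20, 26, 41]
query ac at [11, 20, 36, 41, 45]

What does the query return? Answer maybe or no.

Step 1: insert ws at [4, 9, 34, 36, 42] -> counters=[0,0,0,0,1,0,0,0,0,1,0,0,0,0,0,0,0,0,0,0,0,0,0,0,0,0,0,0,0,0,0,0,0,0,1,0,1,0,0,0,0,0,1,0,0,0,0]
Step 2: insert xh at [0, 3, 11, 21, 39] -> counters=[1,0,0,1,1,0,0,0,0,1,0,1,0,0,0,0,0,0,0,0,0,1,0,0,0,0,0,0,0,0,0,0,0,0,1,0,1,0,0,1,0,0,1,0,0,0,0]
Step 3: insert ac at [11, 20, 36, 41, 45] -> counters=[1,0,0,1,1,0,0,0,0,1,0,2,0,0,0,0,0,0,0,0,1,1,0,0,0,0,0,0,0,0,0,0,0,0,1,0,2,0,0,1,0,1,1,0,0,1,0]
Step 4: insert ih at [0, 12, 25, 29, 44] -> counters=[2,0,0,1,1,0,0,0,0,1,0,2,1,0,0,0,0,0,0,0,1,1,0,0,0,1,0,0,0,1,0,0,0,0,1,0,2,0,0,1,0,1,1,0,1,1,0]
Step 5: insert r at [4, 6, 14, 19, 27] -> counters=[2,0,0,1,2,0,1,0,0,1,0,2,1,0,1,0,0,0,0,1,1,1,0,0,0,1,0,1,0,1,0,0,0,0,1,0,2,0,0,1,0,1,1,0,1,1,0]
Step 6: insert c at [15, 26, 32, 37, 41] -> counters=[2,0,0,1,2,0,1,0,0,1,0,2,1,0,1,1,0,0,0,1,1,1,0,0,0,1,1,1,0,1,0,0,1,0,1,0,2,1,0,1,0,2,1,0,1,1,0]
Step 7: insert hrj at [18, 35, 41, 44, 45] -> counters=[2,0,0,1,2,0,1,0,0,1,0,2,1,0,1,1,0,0,1,1,1,1,0,0,0,1,1,1,0,1,0,0,1,0,1,1,2,1,0,1,0,3,1,0,2,2,0]
Step 8: insert g at [1, 2, 5, 28, 34] -> counters=[2,1,1,1,2,1,1,0,0,1,0,2,1,0,1,1,0,0,1,1,1,1,0,0,0,1,1,1,1,1,0,0,1,0,2,1,2,1,0,1,0,3,1,0,2,2,0]
Step 9: insert cy at [4, 8, 20, 26, 41] -> counters=[2,1,1,1,3,1,1,0,1,1,0,2,1,0,1,1,0,0,1,1,2,1,0,0,0,1,2,1,1,1,0,0,1,0,2,1,2,1,0,1,0,4,1,0,2,2,0]
Query ac: check counters[11]=2 counters[20]=2 counters[36]=2 counters[41]=4 counters[45]=2 -> maybe

Answer: maybe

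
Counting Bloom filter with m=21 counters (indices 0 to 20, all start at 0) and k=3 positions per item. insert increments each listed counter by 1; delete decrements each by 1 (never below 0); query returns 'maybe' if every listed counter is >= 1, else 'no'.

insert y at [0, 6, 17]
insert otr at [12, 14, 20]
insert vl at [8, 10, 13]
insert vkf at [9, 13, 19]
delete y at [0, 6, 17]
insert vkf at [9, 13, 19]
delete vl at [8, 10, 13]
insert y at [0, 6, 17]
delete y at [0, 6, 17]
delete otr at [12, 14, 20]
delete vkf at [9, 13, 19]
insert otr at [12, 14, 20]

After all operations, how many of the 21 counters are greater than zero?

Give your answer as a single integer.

Answer: 6

Derivation:
Step 1: insert y at [0, 6, 17] -> counters=[1,0,0,0,0,0,1,0,0,0,0,0,0,0,0,0,0,1,0,0,0]
Step 2: insert otr at [12, 14, 20] -> counters=[1,0,0,0,0,0,1,0,0,0,0,0,1,0,1,0,0,1,0,0,1]
Step 3: insert vl at [8, 10, 13] -> counters=[1,0,0,0,0,0,1,0,1,0,1,0,1,1,1,0,0,1,0,0,1]
Step 4: insert vkf at [9, 13, 19] -> counters=[1,0,0,0,0,0,1,0,1,1,1,0,1,2,1,0,0,1,0,1,1]
Step 5: delete y at [0, 6, 17] -> counters=[0,0,0,0,0,0,0,0,1,1,1,0,1,2,1,0,0,0,0,1,1]
Step 6: insert vkf at [9, 13, 19] -> counters=[0,0,0,0,0,0,0,0,1,2,1,0,1,3,1,0,0,0,0,2,1]
Step 7: delete vl at [8, 10, 13] -> counters=[0,0,0,0,0,0,0,0,0,2,0,0,1,2,1,0,0,0,0,2,1]
Step 8: insert y at [0, 6, 17] -> counters=[1,0,0,0,0,0,1,0,0,2,0,0,1,2,1,0,0,1,0,2,1]
Step 9: delete y at [0, 6, 17] -> counters=[0,0,0,0,0,0,0,0,0,2,0,0,1,2,1,0,0,0,0,2,1]
Step 10: delete otr at [12, 14, 20] -> counters=[0,0,0,0,0,0,0,0,0,2,0,0,0,2,0,0,0,0,0,2,0]
Step 11: delete vkf at [9, 13, 19] -> counters=[0,0,0,0,0,0,0,0,0,1,0,0,0,1,0,0,0,0,0,1,0]
Step 12: insert otr at [12, 14, 20] -> counters=[0,0,0,0,0,0,0,0,0,1,0,0,1,1,1,0,0,0,0,1,1]
Final counters=[0,0,0,0,0,0,0,0,0,1,0,0,1,1,1,0,0,0,0,1,1] -> 6 nonzero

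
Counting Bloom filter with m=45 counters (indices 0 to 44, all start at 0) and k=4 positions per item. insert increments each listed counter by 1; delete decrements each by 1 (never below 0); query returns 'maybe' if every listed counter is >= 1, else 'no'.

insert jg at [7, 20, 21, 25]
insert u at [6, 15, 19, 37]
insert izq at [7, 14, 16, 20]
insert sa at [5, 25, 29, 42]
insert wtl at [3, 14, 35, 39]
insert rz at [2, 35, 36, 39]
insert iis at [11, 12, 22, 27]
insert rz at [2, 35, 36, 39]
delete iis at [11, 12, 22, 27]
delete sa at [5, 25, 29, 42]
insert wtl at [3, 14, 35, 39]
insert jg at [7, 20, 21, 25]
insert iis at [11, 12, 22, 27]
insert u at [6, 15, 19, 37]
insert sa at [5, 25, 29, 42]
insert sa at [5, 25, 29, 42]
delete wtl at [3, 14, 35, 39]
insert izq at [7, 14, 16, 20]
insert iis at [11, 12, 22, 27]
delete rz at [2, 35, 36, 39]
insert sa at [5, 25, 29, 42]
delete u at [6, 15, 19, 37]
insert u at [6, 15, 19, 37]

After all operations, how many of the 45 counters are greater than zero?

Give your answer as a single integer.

Answer: 22

Derivation:
Step 1: insert jg at [7, 20, 21, 25] -> counters=[0,0,0,0,0,0,0,1,0,0,0,0,0,0,0,0,0,0,0,0,1,1,0,0,0,1,0,0,0,0,0,0,0,0,0,0,0,0,0,0,0,0,0,0,0]
Step 2: insert u at [6, 15, 19, 37] -> counters=[0,0,0,0,0,0,1,1,0,0,0,0,0,0,0,1,0,0,0,1,1,1,0,0,0,1,0,0,0,0,0,0,0,0,0,0,0,1,0,0,0,0,0,0,0]
Step 3: insert izq at [7, 14, 16, 20] -> counters=[0,0,0,0,0,0,1,2,0,0,0,0,0,0,1,1,1,0,0,1,2,1,0,0,0,1,0,0,0,0,0,0,0,0,0,0,0,1,0,0,0,0,0,0,0]
Step 4: insert sa at [5, 25, 29, 42] -> counters=[0,0,0,0,0,1,1,2,0,0,0,0,0,0,1,1,1,0,0,1,2,1,0,0,0,2,0,0,0,1,0,0,0,0,0,0,0,1,0,0,0,0,1,0,0]
Step 5: insert wtl at [3, 14, 35, 39] -> counters=[0,0,0,1,0,1,1,2,0,0,0,0,0,0,2,1,1,0,0,1,2,1,0,0,0,2,0,0,0,1,0,0,0,0,0,1,0,1,0,1,0,0,1,0,0]
Step 6: insert rz at [2, 35, 36, 39] -> counters=[0,0,1,1,0,1,1,2,0,0,0,0,0,0,2,1,1,0,0,1,2,1,0,0,0,2,0,0,0,1,0,0,0,0,0,2,1,1,0,2,0,0,1,0,0]
Step 7: insert iis at [11, 12, 22, 27] -> counters=[0,0,1,1,0,1,1,2,0,0,0,1,1,0,2,1,1,0,0,1,2,1,1,0,0,2,0,1,0,1,0,0,0,0,0,2,1,1,0,2,0,0,1,0,0]
Step 8: insert rz at [2, 35, 36, 39] -> counters=[0,0,2,1,0,1,1,2,0,0,0,1,1,0,2,1,1,0,0,1,2,1,1,0,0,2,0,1,0,1,0,0,0,0,0,3,2,1,0,3,0,0,1,0,0]
Step 9: delete iis at [11, 12, 22, 27] -> counters=[0,0,2,1,0,1,1,2,0,0,0,0,0,0,2,1,1,0,0,1,2,1,0,0,0,2,0,0,0,1,0,0,0,0,0,3,2,1,0,3,0,0,1,0,0]
Step 10: delete sa at [5, 25, 29, 42] -> counters=[0,0,2,1,0,0,1,2,0,0,0,0,0,0,2,1,1,0,0,1,2,1,0,0,0,1,0,0,0,0,0,0,0,0,0,3,2,1,0,3,0,0,0,0,0]
Step 11: insert wtl at [3, 14, 35, 39] -> counters=[0,0,2,2,0,0,1,2,0,0,0,0,0,0,3,1,1,0,0,1,2,1,0,0,0,1,0,0,0,0,0,0,0,0,0,4,2,1,0,4,0,0,0,0,0]
Step 12: insert jg at [7, 20, 21, 25] -> counters=[0,0,2,2,0,0,1,3,0,0,0,0,0,0,3,1,1,0,0,1,3,2,0,0,0,2,0,0,0,0,0,0,0,0,0,4,2,1,0,4,0,0,0,0,0]
Step 13: insert iis at [11, 12, 22, 27] -> counters=[0,0,2,2,0,0,1,3,0,0,0,1,1,0,3,1,1,0,0,1,3,2,1,0,0,2,0,1,0,0,0,0,0,0,0,4,2,1,0,4,0,0,0,0,0]
Step 14: insert u at [6, 15, 19, 37] -> counters=[0,0,2,2,0,0,2,3,0,0,0,1,1,0,3,2,1,0,0,2,3,2,1,0,0,2,0,1,0,0,0,0,0,0,0,4,2,2,0,4,0,0,0,0,0]
Step 15: insert sa at [5, 25, 29, 42] -> counters=[0,0,2,2,0,1,2,3,0,0,0,1,1,0,3,2,1,0,0,2,3,2,1,0,0,3,0,1,0,1,0,0,0,0,0,4,2,2,0,4,0,0,1,0,0]
Step 16: insert sa at [5, 25, 29, 42] -> counters=[0,0,2,2,0,2,2,3,0,0,0,1,1,0,3,2,1,0,0,2,3,2,1,0,0,4,0,1,0,2,0,0,0,0,0,4,2,2,0,4,0,0,2,0,0]
Step 17: delete wtl at [3, 14, 35, 39] -> counters=[0,0,2,1,0,2,2,3,0,0,0,1,1,0,2,2,1,0,0,2,3,2,1,0,0,4,0,1,0,2,0,0,0,0,0,3,2,2,0,3,0,0,2,0,0]
Step 18: insert izq at [7, 14, 16, 20] -> counters=[0,0,2,1,0,2,2,4,0,0,0,1,1,0,3,2,2,0,0,2,4,2,1,0,0,4,0,1,0,2,0,0,0,0,0,3,2,2,0,3,0,0,2,0,0]
Step 19: insert iis at [11, 12, 22, 27] -> counters=[0,0,2,1,0,2,2,4,0,0,0,2,2,0,3,2,2,0,0,2,4,2,2,0,0,4,0,2,0,2,0,0,0,0,0,3,2,2,0,3,0,0,2,0,0]
Step 20: delete rz at [2, 35, 36, 39] -> counters=[0,0,1,1,0,2,2,4,0,0,0,2,2,0,3,2,2,0,0,2,4,2,2,0,0,4,0,2,0,2,0,0,0,0,0,2,1,2,0,2,0,0,2,0,0]
Step 21: insert sa at [5, 25, 29, 42] -> counters=[0,0,1,1,0,3,2,4,0,0,0,2,2,0,3,2,2,0,0,2,4,2,2,0,0,5,0,2,0,3,0,0,0,0,0,2,1,2,0,2,0,0,3,0,0]
Step 22: delete u at [6, 15, 19, 37] -> counters=[0,0,1,1,0,3,1,4,0,0,0,2,2,0,3,1,2,0,0,1,4,2,2,0,0,5,0,2,0,3,0,0,0,0,0,2,1,1,0,2,0,0,3,0,0]
Step 23: insert u at [6, 15, 19, 37] -> counters=[0,0,1,1,0,3,2,4,0,0,0,2,2,0,3,2,2,0,0,2,4,2,2,0,0,5,0,2,0,3,0,0,0,0,0,2,1,2,0,2,0,0,3,0,0]
Final counters=[0,0,1,1,0,3,2,4,0,0,0,2,2,0,3,2,2,0,0,2,4,2,2,0,0,5,0,2,0,3,0,0,0,0,0,2,1,2,0,2,0,0,3,0,0] -> 22 nonzero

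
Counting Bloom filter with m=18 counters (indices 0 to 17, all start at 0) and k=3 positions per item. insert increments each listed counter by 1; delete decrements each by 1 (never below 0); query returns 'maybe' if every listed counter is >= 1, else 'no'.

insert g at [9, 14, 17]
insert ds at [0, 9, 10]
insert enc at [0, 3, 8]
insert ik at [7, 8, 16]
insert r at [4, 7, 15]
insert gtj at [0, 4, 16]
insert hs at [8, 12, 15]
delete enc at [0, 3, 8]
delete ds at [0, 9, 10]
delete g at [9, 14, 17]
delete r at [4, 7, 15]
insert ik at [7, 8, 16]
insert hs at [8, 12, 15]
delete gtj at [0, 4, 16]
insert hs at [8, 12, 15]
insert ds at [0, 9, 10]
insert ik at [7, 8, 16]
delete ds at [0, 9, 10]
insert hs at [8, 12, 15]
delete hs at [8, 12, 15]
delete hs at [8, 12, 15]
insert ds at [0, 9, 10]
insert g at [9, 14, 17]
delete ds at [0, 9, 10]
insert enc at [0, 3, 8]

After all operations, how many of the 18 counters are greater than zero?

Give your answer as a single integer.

Step 1: insert g at [9, 14, 17] -> counters=[0,0,0,0,0,0,0,0,0,1,0,0,0,0,1,0,0,1]
Step 2: insert ds at [0, 9, 10] -> counters=[1,0,0,0,0,0,0,0,0,2,1,0,0,0,1,0,0,1]
Step 3: insert enc at [0, 3, 8] -> counters=[2,0,0,1,0,0,0,0,1,2,1,0,0,0,1,0,0,1]
Step 4: insert ik at [7, 8, 16] -> counters=[2,0,0,1,0,0,0,1,2,2,1,0,0,0,1,0,1,1]
Step 5: insert r at [4, 7, 15] -> counters=[2,0,0,1,1,0,0,2,2,2,1,0,0,0,1,1,1,1]
Step 6: insert gtj at [0, 4, 16] -> counters=[3,0,0,1,2,0,0,2,2,2,1,0,0,0,1,1,2,1]
Step 7: insert hs at [8, 12, 15] -> counters=[3,0,0,1,2,0,0,2,3,2,1,0,1,0,1,2,2,1]
Step 8: delete enc at [0, 3, 8] -> counters=[2,0,0,0,2,0,0,2,2,2,1,0,1,0,1,2,2,1]
Step 9: delete ds at [0, 9, 10] -> counters=[1,0,0,0,2,0,0,2,2,1,0,0,1,0,1,2,2,1]
Step 10: delete g at [9, 14, 17] -> counters=[1,0,0,0,2,0,0,2,2,0,0,0,1,0,0,2,2,0]
Step 11: delete r at [4, 7, 15] -> counters=[1,0,0,0,1,0,0,1,2,0,0,0,1,0,0,1,2,0]
Step 12: insert ik at [7, 8, 16] -> counters=[1,0,0,0,1,0,0,2,3,0,0,0,1,0,0,1,3,0]
Step 13: insert hs at [8, 12, 15] -> counters=[1,0,0,0,1,0,0,2,4,0,0,0,2,0,0,2,3,0]
Step 14: delete gtj at [0, 4, 16] -> counters=[0,0,0,0,0,0,0,2,4,0,0,0,2,0,0,2,2,0]
Step 15: insert hs at [8, 12, 15] -> counters=[0,0,0,0,0,0,0,2,5,0,0,0,3,0,0,3,2,0]
Step 16: insert ds at [0, 9, 10] -> counters=[1,0,0,0,0,0,0,2,5,1,1,0,3,0,0,3,2,0]
Step 17: insert ik at [7, 8, 16] -> counters=[1,0,0,0,0,0,0,3,6,1,1,0,3,0,0,3,3,0]
Step 18: delete ds at [0, 9, 10] -> counters=[0,0,0,0,0,0,0,3,6,0,0,0,3,0,0,3,3,0]
Step 19: insert hs at [8, 12, 15] -> counters=[0,0,0,0,0,0,0,3,7,0,0,0,4,0,0,4,3,0]
Step 20: delete hs at [8, 12, 15] -> counters=[0,0,0,0,0,0,0,3,6,0,0,0,3,0,0,3,3,0]
Step 21: delete hs at [8, 12, 15] -> counters=[0,0,0,0,0,0,0,3,5,0,0,0,2,0,0,2,3,0]
Step 22: insert ds at [0, 9, 10] -> counters=[1,0,0,0,0,0,0,3,5,1,1,0,2,0,0,2,3,0]
Step 23: insert g at [9, 14, 17] -> counters=[1,0,0,0,0,0,0,3,5,2,1,0,2,0,1,2,3,1]
Step 24: delete ds at [0, 9, 10] -> counters=[0,0,0,0,0,0,0,3,5,1,0,0,2,0,1,2,3,1]
Step 25: insert enc at [0, 3, 8] -> counters=[1,0,0,1,0,0,0,3,6,1,0,0,2,0,1,2,3,1]
Final counters=[1,0,0,1,0,0,0,3,6,1,0,0,2,0,1,2,3,1] -> 10 nonzero

Answer: 10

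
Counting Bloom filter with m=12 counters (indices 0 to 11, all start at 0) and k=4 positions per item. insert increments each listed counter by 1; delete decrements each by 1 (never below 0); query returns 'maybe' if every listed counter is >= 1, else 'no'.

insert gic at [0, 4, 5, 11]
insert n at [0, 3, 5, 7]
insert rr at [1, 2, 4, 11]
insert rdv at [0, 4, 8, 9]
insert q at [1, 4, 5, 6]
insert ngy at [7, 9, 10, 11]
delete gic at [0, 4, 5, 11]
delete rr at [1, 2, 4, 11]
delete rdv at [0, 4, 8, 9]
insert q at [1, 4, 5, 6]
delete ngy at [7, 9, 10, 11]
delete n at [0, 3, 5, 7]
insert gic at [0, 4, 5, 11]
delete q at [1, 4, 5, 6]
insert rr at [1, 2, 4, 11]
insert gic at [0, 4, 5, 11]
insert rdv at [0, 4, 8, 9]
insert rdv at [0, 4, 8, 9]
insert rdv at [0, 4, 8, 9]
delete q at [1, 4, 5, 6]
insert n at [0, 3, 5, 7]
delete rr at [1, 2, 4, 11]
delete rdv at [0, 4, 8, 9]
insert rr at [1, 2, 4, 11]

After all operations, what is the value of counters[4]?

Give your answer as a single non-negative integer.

Answer: 5

Derivation:
Step 1: insert gic at [0, 4, 5, 11] -> counters=[1,0,0,0,1,1,0,0,0,0,0,1]
Step 2: insert n at [0, 3, 5, 7] -> counters=[2,0,0,1,1,2,0,1,0,0,0,1]
Step 3: insert rr at [1, 2, 4, 11] -> counters=[2,1,1,1,2,2,0,1,0,0,0,2]
Step 4: insert rdv at [0, 4, 8, 9] -> counters=[3,1,1,1,3,2,0,1,1,1,0,2]
Step 5: insert q at [1, 4, 5, 6] -> counters=[3,2,1,1,4,3,1,1,1,1,0,2]
Step 6: insert ngy at [7, 9, 10, 11] -> counters=[3,2,1,1,4,3,1,2,1,2,1,3]
Step 7: delete gic at [0, 4, 5, 11] -> counters=[2,2,1,1,3,2,1,2,1,2,1,2]
Step 8: delete rr at [1, 2, 4, 11] -> counters=[2,1,0,1,2,2,1,2,1,2,1,1]
Step 9: delete rdv at [0, 4, 8, 9] -> counters=[1,1,0,1,1,2,1,2,0,1,1,1]
Step 10: insert q at [1, 4, 5, 6] -> counters=[1,2,0,1,2,3,2,2,0,1,1,1]
Step 11: delete ngy at [7, 9, 10, 11] -> counters=[1,2,0,1,2,3,2,1,0,0,0,0]
Step 12: delete n at [0, 3, 5, 7] -> counters=[0,2,0,0,2,2,2,0,0,0,0,0]
Step 13: insert gic at [0, 4, 5, 11] -> counters=[1,2,0,0,3,3,2,0,0,0,0,1]
Step 14: delete q at [1, 4, 5, 6] -> counters=[1,1,0,0,2,2,1,0,0,0,0,1]
Step 15: insert rr at [1, 2, 4, 11] -> counters=[1,2,1,0,3,2,1,0,0,0,0,2]
Step 16: insert gic at [0, 4, 5, 11] -> counters=[2,2,1,0,4,3,1,0,0,0,0,3]
Step 17: insert rdv at [0, 4, 8, 9] -> counters=[3,2,1,0,5,3,1,0,1,1,0,3]
Step 18: insert rdv at [0, 4, 8, 9] -> counters=[4,2,1,0,6,3,1,0,2,2,0,3]
Step 19: insert rdv at [0, 4, 8, 9] -> counters=[5,2,1,0,7,3,1,0,3,3,0,3]
Step 20: delete q at [1, 4, 5, 6] -> counters=[5,1,1,0,6,2,0,0,3,3,0,3]
Step 21: insert n at [0, 3, 5, 7] -> counters=[6,1,1,1,6,3,0,1,3,3,0,3]
Step 22: delete rr at [1, 2, 4, 11] -> counters=[6,0,0,1,5,3,0,1,3,3,0,2]
Step 23: delete rdv at [0, 4, 8, 9] -> counters=[5,0,0,1,4,3,0,1,2,2,0,2]
Step 24: insert rr at [1, 2, 4, 11] -> counters=[5,1,1,1,5,3,0,1,2,2,0,3]
Final counters=[5,1,1,1,5,3,0,1,2,2,0,3] -> counters[4]=5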